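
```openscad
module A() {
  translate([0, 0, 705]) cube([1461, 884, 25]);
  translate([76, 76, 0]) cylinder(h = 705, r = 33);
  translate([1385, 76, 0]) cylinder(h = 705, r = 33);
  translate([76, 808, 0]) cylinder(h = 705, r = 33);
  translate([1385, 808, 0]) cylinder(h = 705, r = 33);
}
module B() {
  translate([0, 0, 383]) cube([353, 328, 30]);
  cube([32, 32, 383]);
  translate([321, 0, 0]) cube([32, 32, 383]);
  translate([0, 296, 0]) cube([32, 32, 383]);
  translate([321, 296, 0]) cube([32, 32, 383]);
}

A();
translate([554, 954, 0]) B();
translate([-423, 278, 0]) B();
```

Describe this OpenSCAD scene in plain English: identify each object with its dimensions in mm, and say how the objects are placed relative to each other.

A is a table: top 1461 mm (x) × 884 mm (y), 25 mm thick, upper face at z = 730 mm, on four round legs of 66 mm diameter, each leg's bounding box inset 43 mm from the nearest pair of top edges, running from z = 0 to the bottom of the top.

B is a simple wooden stool: a rectangular seat 353 mm (x) by 328 mm (y), 30 mm thick, top face at z = 413 mm, on four square legs, each 32×32 mm in cross-section. The legs rest on z = 0, each flush with a corner of the seat.

Two stools sit around the table at the +y, −x sides.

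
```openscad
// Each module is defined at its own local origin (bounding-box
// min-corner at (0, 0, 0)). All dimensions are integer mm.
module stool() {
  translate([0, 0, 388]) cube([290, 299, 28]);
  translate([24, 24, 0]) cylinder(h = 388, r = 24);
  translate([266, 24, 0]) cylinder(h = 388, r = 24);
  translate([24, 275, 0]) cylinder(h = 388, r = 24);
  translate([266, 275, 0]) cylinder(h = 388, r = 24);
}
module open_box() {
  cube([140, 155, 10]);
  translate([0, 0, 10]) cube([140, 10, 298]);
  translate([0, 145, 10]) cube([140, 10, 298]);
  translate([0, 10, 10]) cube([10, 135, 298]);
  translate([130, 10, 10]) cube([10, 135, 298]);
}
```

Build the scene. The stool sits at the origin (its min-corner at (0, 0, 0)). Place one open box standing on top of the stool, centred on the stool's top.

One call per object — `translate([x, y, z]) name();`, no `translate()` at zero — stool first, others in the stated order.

stool();
translate([75, 72, 416]) open_box();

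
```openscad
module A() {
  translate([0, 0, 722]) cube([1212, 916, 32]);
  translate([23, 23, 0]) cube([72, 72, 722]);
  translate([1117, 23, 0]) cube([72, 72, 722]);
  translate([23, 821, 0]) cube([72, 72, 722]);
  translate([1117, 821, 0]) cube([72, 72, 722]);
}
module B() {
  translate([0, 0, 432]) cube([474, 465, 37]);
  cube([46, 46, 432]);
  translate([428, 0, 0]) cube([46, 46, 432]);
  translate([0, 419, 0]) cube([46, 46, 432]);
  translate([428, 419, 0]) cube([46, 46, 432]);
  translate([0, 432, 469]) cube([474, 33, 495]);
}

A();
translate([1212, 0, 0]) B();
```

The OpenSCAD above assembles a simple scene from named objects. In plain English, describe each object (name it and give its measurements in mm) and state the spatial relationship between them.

A is a table with a 1212×916 mm rectangular top, 32 mm thick, top surface at z = 754 mm, supported by four 72×72 mm square legs, each inset 23 mm from the nearest pair of top edges, running from the floor.

B is a chair. The seat is a 474×465×37 mm slab with its top at z = 469 mm, on four 46×46 mm corner legs (flush with the seat edges, standing on z = 0). A flat backrest 33 mm thick, 495 mm tall, spans the full seat width and rises from the seat top along its +y edge, rear face flush with the rear of the seat.

The chair is against the table's +x side, with their −y faces flush.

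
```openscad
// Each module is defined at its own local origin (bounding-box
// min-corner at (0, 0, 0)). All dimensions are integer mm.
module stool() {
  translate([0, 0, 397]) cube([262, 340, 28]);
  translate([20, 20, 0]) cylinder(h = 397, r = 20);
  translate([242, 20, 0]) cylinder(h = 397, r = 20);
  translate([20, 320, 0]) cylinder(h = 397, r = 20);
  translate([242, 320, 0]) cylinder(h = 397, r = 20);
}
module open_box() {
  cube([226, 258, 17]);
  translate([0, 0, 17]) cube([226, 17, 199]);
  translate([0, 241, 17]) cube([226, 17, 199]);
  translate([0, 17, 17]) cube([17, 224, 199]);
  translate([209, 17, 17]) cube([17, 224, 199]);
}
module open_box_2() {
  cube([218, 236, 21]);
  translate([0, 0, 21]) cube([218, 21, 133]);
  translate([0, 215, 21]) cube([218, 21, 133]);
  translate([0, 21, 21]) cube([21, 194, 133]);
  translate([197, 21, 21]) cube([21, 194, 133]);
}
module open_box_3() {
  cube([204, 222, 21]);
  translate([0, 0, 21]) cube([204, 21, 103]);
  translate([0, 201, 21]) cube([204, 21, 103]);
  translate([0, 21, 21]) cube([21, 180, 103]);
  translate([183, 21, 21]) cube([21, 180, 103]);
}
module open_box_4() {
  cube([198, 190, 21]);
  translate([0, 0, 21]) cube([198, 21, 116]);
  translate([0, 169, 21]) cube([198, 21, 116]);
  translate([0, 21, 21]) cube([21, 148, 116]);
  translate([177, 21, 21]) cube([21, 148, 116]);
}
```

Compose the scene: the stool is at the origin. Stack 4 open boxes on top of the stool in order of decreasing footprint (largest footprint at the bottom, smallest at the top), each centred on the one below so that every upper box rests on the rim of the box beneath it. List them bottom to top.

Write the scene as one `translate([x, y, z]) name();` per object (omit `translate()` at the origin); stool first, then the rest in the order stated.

stool();
translate([18, 41, 425]) open_box();
translate([22, 52, 641]) open_box_2();
translate([29, 59, 795]) open_box_3();
translate([32, 75, 919]) open_box_4();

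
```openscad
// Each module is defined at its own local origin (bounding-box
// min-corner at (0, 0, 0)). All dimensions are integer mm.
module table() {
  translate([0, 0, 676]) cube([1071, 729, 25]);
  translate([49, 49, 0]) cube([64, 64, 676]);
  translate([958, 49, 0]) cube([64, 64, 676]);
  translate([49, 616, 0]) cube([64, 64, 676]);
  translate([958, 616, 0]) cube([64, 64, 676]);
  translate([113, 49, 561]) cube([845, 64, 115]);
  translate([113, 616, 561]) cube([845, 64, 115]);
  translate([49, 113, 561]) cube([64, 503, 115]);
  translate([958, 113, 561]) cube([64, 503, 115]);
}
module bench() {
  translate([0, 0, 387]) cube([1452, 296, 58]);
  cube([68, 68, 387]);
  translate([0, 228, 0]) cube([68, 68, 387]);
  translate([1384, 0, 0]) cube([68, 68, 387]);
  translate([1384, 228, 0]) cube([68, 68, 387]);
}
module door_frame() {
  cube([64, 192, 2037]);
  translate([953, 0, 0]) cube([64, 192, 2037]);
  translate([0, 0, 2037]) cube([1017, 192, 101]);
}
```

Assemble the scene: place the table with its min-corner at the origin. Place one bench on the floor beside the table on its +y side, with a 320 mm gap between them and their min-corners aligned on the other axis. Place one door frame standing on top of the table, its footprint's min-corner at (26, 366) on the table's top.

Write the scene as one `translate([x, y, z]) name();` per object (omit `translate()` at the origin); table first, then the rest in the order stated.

table();
translate([0, 1049, 0]) bench();
translate([26, 366, 701]) door_frame();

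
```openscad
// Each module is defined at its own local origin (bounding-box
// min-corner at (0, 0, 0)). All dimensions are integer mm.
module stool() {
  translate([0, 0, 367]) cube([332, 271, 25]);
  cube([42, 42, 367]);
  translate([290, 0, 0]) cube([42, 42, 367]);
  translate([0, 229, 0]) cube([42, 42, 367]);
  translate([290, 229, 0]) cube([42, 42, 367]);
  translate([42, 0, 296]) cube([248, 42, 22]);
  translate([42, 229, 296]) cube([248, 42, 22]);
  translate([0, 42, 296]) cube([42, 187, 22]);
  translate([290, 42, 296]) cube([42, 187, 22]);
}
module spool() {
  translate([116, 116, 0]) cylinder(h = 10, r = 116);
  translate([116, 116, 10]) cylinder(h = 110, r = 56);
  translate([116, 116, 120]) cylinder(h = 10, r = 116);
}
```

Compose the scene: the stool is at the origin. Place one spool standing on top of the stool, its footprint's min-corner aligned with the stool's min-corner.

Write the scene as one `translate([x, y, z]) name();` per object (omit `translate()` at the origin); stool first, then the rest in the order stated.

stool();
translate([0, 0, 392]) spool();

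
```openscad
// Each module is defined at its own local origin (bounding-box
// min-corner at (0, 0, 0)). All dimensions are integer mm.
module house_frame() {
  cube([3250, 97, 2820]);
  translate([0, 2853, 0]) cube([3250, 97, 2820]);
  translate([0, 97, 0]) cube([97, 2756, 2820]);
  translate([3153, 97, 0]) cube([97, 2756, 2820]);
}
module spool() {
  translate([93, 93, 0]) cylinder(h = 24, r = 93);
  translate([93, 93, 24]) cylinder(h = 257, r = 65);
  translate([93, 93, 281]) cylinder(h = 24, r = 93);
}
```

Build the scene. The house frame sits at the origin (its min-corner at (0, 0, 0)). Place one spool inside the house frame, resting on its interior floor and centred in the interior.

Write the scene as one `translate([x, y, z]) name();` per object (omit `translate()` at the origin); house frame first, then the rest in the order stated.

house_frame();
translate([1532, 1382, 0]) spool();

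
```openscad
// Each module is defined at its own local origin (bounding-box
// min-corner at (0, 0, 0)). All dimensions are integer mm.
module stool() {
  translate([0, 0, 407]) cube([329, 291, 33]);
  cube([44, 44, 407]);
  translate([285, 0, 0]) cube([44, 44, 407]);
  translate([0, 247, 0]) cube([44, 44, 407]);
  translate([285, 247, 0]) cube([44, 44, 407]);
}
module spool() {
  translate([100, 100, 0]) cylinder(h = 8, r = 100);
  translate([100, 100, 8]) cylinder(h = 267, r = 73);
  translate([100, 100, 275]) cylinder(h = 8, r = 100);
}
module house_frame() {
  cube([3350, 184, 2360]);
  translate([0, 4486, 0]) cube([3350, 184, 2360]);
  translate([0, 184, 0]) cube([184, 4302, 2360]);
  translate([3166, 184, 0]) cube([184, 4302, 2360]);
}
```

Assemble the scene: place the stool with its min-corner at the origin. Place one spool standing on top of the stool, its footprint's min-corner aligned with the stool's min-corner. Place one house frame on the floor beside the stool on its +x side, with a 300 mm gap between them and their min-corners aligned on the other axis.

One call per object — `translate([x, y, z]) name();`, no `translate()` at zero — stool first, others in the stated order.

stool();
translate([0, 0, 440]) spool();
translate([629, 0, 0]) house_frame();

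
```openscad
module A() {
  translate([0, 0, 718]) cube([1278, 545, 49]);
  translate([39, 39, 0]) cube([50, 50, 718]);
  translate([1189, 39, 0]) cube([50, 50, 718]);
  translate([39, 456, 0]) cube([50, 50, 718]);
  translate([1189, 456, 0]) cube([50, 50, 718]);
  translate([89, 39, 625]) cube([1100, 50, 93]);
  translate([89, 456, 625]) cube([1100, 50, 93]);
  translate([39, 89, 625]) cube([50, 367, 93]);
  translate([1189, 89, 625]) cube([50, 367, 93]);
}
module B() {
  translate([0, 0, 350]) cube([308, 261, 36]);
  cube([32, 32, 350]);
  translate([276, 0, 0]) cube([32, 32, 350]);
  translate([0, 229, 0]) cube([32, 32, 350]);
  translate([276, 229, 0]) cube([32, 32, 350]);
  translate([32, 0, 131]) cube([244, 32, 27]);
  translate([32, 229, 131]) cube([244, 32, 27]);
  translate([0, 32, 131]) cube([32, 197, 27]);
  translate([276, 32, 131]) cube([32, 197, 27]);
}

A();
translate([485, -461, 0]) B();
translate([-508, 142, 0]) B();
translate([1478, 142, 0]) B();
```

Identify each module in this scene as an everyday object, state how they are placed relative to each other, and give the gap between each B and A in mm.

A is a table. B is a stool. Three stools sit around the table at the −y, −x, +x sides. The gap between each stool and the table is 200 mm.

Each stool's nearest face is 200 mm from the table's bounding box.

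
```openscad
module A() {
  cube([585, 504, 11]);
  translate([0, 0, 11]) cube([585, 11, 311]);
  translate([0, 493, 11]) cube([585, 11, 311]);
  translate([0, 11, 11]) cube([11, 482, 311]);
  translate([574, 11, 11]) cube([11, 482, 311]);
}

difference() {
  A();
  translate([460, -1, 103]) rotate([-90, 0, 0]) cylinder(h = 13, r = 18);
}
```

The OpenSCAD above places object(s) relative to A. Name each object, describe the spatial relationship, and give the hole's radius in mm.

The subtracted cylinder has r = 18 mm.

A is an open box. The open box has a circular hole through its front wall. The hole's radius is 18 mm.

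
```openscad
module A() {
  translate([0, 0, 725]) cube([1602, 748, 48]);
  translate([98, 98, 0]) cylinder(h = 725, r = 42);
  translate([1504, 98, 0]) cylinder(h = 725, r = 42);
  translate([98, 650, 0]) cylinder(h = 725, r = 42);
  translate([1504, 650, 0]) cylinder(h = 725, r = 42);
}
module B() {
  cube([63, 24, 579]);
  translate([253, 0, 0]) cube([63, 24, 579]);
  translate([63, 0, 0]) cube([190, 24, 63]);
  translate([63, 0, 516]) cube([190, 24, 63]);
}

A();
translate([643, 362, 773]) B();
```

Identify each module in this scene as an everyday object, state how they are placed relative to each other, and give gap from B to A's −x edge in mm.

The picture frame's min-x is at 643; the table's min-x is 0; gap = 643 mm.

A is a table. B is a picture frame. The picture frame is on top of the table, centred. The gap from the picture frame to the table's −x edge is 643 mm.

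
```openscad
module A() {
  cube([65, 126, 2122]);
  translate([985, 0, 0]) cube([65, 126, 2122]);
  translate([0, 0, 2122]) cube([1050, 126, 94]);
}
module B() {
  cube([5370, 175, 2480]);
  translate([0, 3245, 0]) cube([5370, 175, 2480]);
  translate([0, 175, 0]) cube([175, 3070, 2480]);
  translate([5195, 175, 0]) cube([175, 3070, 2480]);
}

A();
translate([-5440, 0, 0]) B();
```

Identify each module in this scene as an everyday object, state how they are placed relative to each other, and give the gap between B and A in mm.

The house frame's nearest face is 70 mm from the door frame's −x face.

A is a door frame. B is a house frame. The house frame is on the floor beside the door frame on its −x side. The gap between the house frame and the door frame is 70 mm.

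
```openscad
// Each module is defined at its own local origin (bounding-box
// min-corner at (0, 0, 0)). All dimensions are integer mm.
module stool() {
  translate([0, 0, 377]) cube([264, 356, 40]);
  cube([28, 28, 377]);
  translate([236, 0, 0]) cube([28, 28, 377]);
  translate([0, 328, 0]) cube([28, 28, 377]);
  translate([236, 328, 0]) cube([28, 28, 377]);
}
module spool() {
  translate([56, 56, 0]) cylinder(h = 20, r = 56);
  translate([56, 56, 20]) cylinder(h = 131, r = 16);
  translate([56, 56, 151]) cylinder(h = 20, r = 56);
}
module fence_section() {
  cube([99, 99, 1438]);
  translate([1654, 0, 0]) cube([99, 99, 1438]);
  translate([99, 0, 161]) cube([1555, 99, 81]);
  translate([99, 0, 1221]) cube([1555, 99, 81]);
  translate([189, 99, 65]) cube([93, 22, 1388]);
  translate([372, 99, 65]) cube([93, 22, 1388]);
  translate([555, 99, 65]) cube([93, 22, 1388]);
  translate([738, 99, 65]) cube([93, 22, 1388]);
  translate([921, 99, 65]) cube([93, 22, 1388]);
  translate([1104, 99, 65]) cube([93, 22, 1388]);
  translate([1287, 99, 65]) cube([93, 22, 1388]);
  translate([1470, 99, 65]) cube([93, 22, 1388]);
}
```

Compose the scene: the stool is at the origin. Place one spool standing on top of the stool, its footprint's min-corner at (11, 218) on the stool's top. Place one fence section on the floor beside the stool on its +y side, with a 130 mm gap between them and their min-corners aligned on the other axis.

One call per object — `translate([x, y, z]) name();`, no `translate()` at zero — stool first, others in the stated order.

stool();
translate([11, 218, 417]) spool();
translate([0, 486, 0]) fence_section();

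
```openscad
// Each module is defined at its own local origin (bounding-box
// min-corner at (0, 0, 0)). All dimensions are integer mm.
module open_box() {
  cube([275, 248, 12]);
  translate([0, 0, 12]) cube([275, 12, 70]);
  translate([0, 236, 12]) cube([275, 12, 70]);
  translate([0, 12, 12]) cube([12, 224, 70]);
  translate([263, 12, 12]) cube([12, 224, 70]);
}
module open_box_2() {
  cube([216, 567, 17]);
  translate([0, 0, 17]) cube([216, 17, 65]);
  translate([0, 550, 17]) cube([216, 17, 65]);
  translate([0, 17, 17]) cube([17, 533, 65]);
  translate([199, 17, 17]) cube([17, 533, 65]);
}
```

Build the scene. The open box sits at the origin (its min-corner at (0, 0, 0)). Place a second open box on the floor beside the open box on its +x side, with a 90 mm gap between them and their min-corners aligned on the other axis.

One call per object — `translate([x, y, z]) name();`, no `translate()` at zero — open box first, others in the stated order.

open_box();
translate([365, 0, 0]) open_box_2();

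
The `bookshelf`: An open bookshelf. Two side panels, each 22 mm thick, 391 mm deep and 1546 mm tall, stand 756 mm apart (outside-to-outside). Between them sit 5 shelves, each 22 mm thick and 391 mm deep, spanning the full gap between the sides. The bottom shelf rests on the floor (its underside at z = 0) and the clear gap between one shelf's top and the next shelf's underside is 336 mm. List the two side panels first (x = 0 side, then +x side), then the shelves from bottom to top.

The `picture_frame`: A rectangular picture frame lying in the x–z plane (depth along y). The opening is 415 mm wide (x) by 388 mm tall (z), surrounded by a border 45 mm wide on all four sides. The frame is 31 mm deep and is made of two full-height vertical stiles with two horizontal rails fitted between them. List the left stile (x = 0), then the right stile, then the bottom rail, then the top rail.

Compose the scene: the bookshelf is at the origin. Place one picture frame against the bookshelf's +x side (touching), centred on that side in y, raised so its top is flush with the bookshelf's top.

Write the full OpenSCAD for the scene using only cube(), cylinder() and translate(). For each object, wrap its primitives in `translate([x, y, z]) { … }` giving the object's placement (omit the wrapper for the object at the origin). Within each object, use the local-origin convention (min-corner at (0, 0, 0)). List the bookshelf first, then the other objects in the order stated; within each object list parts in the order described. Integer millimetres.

cube([22, 391, 1546]);
translate([734, 0, 0]) cube([22, 391, 1546]);
translate([22, 0, 0]) cube([712, 391, 22]);
translate([22, 0, 358]) cube([712, 391, 22]);
translate([22, 0, 716]) cube([712, 391, 22]);
translate([22, 0, 1074]) cube([712, 391, 22]);
translate([22, 0, 1432]) cube([712, 391, 22]);
translate([756, 180, 1068]) {
  cube([45, 31, 478]);
  translate([460, 0, 0]) cube([45, 31, 478]);
  translate([45, 0, 0]) cube([415, 31, 45]);
  translate([45, 0, 433]) cube([415, 31, 45]);
}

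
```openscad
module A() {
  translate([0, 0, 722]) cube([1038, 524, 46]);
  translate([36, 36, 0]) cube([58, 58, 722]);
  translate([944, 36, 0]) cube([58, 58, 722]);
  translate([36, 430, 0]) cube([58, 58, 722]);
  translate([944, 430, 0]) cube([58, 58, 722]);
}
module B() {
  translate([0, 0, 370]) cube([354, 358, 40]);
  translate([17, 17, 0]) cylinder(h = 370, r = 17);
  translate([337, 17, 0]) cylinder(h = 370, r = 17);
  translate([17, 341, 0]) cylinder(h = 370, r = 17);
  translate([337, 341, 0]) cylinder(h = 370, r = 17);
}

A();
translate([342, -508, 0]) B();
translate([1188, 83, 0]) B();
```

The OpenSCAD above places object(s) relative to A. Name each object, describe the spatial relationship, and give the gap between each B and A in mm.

A is a table. B is a stool. Two stools sit around the table at the −y, +x sides. The gap between each stool and the table is 150 mm.

Each stool's nearest face is 150 mm from the table's bounding box.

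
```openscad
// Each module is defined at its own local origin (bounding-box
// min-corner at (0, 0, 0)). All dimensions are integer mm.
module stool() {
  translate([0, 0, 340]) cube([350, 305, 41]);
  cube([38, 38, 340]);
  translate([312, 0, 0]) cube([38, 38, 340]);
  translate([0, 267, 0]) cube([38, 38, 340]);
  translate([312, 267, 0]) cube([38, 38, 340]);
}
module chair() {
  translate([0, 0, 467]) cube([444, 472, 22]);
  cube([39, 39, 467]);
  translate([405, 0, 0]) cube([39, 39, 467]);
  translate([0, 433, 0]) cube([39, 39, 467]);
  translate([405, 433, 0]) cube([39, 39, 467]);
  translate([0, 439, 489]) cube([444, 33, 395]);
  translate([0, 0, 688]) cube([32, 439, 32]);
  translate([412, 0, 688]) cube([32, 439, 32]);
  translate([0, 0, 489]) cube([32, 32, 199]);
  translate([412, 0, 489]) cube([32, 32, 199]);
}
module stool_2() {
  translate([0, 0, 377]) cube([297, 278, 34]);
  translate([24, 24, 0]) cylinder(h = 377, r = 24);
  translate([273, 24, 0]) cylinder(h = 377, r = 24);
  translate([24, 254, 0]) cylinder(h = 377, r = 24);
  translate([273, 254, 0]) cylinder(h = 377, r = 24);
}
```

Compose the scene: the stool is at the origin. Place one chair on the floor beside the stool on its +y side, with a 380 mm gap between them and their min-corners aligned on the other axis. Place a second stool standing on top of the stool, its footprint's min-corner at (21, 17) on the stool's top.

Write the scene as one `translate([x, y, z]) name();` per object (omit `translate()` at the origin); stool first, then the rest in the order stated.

stool();
translate([0, 685, 0]) chair();
translate([21, 17, 381]) stool_2();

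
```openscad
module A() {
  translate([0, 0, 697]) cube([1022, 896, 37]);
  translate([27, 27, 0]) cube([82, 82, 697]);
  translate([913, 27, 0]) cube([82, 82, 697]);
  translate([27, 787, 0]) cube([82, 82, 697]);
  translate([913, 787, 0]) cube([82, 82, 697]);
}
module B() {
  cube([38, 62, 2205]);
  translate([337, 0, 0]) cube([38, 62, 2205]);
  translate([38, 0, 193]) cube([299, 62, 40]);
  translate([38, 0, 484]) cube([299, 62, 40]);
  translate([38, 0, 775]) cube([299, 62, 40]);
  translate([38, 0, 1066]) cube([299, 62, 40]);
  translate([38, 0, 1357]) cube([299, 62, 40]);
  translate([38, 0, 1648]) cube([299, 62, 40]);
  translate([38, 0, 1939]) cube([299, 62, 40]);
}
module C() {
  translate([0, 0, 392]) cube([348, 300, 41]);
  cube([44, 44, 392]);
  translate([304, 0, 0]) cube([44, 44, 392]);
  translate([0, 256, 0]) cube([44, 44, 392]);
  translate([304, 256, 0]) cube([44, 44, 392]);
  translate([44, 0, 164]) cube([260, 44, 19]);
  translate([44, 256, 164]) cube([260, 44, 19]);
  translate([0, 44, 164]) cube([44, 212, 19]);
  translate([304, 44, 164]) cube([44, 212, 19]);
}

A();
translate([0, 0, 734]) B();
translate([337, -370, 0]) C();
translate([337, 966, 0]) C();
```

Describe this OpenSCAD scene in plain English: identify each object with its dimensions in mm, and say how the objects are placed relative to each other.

A is a table: top 1022 mm (x) × 896 mm (y), 37 mm thick, upper face at z = 734 mm, on four 82×82 mm square legs, each inset 27 mm from the nearest pair of top edges, running from z = 0 to the bottom of the top.

B is a straight ladder. Two 38×62 mm vertical rails, 2205 mm tall, stand 375 mm apart (outside-to-outside) with their front faces coplanar on the −y side. 7 rungs, each 62 mm deep and 40 mm tall, span between the inner faces of the rails, front faces flush with the rails. The lowest rung's underside is at z = 193 mm and rungs are spaced 291 mm apart (underside to underside).

C is a simple wooden stool: a rectangular seat 348 mm (x) by 300 mm (y), 41 mm thick, top face at z = 433 mm, on four square legs, each 44×44 mm in cross-section. The legs rest on z = 0, each flush with a corner of the seat. Four stretchers, 44 mm wide and 19 mm tall, connect adjacent legs with their undersides at z = 164 mm, each running between the inner faces of the legs it joins and aligned with the legs' outer faces on the other axis.

The ladder is on top of the table. Two stools sit around the table at the −y, +y sides.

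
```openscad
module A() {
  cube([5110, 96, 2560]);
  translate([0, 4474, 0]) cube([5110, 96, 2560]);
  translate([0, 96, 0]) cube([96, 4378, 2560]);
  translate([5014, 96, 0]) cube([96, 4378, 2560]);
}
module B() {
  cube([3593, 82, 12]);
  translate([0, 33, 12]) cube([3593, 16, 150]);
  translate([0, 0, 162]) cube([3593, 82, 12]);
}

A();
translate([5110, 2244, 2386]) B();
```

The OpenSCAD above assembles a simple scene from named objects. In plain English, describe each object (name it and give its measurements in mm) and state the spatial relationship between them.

A is the wall frame of a small rectangular building: four walls, each 2560 mm tall and 96 mm thick, enclosing a footprint 5110 mm (x) by 4570 mm (y) outside-to-outside, with no floor or roof. The front and back walls (the −y and +y sides) span the full width; the two side walls fit between them.

B is an I-beam lying along x, 3593 mm long. Overall section height 174 mm. Two flanges 82 mm wide (y) and 12 mm thick, one on the floor and one at the top; a web 16 mm thick runs between them, centred on the flange width.

The I-beam is beside the house frame with their tops flush at z = 2560.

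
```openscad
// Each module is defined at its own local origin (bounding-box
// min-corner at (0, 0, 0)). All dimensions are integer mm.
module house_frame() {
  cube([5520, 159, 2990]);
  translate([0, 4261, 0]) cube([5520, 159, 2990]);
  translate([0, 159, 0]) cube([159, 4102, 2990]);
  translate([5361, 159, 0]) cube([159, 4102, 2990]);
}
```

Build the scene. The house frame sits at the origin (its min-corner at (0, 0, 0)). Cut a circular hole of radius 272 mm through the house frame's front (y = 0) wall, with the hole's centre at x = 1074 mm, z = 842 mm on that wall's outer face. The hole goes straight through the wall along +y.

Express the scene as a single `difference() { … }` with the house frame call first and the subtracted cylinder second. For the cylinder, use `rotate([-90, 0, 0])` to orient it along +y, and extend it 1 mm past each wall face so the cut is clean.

difference() {
  house_frame();
  translate([1074, -1, 842]) rotate([-90, 0, 0]) cylinder(h = 161, r = 272);
}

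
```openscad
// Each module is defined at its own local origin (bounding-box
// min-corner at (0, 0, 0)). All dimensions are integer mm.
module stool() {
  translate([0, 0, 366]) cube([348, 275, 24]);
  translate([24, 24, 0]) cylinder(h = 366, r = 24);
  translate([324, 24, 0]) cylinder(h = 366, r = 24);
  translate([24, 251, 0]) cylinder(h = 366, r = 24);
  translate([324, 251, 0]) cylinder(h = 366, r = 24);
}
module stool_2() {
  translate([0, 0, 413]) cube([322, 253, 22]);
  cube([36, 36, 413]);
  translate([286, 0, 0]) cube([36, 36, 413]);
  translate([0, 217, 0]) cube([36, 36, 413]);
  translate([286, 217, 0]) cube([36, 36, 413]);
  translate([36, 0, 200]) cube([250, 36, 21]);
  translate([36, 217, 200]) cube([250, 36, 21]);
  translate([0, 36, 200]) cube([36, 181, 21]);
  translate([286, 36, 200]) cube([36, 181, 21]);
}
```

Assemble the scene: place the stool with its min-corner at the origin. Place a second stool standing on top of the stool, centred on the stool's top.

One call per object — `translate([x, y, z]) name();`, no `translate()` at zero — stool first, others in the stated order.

stool();
translate([13, 11, 390]) stool_2();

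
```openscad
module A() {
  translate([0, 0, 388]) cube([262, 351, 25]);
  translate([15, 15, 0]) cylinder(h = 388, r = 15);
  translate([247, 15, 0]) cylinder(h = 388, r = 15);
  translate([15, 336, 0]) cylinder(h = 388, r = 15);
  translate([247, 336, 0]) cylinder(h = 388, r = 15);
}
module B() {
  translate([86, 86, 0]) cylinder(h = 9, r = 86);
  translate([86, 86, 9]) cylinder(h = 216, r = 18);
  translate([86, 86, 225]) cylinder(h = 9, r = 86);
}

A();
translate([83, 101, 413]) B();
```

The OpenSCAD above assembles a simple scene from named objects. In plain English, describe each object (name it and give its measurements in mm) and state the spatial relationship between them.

A is a four-legged stool. The seat is 262×351 mm, 25 mm thick, top at z = 413 mm. It stands on four round legs, each 30 mm in diameter, from z = 0 to the seat underside, each leg's axis is inset half a diameter from the nearest pair of seat edges (so the leg's bounding box is flush with the corner).

B is a spool: two coaxial disc flanges of radius 86 mm and thickness 9 mm, joined by a core cylinder of radius 18 mm and height 216 mm. The lower flange rests on z = 0 and the three cylinders share a vertical axis.

The spool is on top of the stool.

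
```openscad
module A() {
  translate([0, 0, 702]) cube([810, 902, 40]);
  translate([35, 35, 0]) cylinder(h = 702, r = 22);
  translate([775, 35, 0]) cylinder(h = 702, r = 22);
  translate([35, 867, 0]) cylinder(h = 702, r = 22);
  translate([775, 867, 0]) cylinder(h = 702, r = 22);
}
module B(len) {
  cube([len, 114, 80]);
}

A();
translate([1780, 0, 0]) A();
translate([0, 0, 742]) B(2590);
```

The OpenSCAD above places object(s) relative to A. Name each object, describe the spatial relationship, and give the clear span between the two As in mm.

A is a table. B is a beam. A beam spans the tops of two tables. The clear span between the two tables is 970 mm.

Second table starts at x = 1780; first ends at x = 810; clear span = 1780 − 810 = 970 mm.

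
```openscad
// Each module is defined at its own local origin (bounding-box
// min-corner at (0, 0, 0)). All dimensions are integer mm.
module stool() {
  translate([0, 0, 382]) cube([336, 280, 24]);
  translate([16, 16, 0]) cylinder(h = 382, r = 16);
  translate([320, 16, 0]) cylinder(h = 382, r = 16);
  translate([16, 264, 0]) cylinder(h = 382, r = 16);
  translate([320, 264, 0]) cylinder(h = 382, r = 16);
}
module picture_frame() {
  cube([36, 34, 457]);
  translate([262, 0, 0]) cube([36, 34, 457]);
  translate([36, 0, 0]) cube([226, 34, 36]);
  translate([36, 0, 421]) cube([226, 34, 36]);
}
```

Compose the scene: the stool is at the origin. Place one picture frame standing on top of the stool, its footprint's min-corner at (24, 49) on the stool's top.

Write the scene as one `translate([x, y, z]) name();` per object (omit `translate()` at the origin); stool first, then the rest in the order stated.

stool();
translate([24, 49, 406]) picture_frame();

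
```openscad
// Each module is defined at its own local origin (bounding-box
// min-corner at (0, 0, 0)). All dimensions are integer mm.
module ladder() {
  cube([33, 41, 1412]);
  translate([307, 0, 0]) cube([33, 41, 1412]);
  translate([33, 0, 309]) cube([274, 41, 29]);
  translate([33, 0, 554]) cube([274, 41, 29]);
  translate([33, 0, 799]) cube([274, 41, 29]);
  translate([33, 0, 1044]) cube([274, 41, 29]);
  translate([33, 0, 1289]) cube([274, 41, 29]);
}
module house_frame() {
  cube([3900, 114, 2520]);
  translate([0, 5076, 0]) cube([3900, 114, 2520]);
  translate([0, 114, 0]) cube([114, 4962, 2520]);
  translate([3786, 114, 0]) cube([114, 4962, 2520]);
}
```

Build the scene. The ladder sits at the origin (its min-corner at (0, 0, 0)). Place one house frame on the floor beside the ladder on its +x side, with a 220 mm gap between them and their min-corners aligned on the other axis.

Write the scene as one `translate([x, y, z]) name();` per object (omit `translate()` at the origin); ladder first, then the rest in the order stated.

ladder();
translate([560, 0, 0]) house_frame();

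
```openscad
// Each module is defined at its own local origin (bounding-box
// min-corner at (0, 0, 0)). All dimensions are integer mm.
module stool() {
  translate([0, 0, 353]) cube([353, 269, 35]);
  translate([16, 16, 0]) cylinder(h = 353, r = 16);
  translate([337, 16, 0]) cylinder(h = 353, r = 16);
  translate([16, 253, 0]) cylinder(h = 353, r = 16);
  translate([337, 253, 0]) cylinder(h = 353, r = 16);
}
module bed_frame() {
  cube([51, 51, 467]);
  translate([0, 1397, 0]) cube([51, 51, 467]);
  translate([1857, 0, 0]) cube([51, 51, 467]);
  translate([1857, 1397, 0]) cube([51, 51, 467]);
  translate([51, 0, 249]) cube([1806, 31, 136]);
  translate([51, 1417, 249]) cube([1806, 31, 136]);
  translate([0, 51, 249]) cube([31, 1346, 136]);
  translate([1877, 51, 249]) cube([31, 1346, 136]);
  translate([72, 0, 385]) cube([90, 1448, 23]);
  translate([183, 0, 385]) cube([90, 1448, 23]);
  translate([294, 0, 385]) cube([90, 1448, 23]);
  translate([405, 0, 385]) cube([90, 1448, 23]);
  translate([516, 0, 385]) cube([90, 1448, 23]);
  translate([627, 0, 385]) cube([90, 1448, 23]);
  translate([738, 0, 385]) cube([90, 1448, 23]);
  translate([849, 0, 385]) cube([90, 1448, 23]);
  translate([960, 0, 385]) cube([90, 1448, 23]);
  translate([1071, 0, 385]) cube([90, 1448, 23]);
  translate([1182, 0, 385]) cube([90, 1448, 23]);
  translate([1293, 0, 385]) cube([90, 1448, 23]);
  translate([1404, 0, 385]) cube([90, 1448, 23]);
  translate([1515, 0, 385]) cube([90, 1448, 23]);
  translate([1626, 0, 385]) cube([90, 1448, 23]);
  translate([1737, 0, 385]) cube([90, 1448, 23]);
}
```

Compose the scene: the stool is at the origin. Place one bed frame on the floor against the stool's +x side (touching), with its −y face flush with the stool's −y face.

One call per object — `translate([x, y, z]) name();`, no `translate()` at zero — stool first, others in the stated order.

stool();
translate([353, 0, 0]) bed_frame();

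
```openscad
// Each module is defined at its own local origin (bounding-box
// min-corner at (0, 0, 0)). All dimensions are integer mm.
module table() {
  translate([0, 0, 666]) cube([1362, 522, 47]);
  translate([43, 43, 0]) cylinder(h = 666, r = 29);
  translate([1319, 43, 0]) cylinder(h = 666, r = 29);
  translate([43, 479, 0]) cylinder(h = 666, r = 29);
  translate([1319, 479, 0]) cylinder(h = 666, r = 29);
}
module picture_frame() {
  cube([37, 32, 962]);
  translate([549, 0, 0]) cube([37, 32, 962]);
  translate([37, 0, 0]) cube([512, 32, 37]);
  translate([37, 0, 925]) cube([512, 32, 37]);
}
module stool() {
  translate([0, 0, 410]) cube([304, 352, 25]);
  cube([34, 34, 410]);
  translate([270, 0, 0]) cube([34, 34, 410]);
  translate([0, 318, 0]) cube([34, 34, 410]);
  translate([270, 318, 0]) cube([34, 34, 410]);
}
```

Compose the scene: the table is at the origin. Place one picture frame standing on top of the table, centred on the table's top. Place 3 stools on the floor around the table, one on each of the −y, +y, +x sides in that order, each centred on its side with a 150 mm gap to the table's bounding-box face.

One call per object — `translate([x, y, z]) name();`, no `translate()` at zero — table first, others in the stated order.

table();
translate([388, 245, 713]) picture_frame();
translate([529, -502, 0]) stool();
translate([529, 672, 0]) stool();
translate([1512, 85, 0]) stool();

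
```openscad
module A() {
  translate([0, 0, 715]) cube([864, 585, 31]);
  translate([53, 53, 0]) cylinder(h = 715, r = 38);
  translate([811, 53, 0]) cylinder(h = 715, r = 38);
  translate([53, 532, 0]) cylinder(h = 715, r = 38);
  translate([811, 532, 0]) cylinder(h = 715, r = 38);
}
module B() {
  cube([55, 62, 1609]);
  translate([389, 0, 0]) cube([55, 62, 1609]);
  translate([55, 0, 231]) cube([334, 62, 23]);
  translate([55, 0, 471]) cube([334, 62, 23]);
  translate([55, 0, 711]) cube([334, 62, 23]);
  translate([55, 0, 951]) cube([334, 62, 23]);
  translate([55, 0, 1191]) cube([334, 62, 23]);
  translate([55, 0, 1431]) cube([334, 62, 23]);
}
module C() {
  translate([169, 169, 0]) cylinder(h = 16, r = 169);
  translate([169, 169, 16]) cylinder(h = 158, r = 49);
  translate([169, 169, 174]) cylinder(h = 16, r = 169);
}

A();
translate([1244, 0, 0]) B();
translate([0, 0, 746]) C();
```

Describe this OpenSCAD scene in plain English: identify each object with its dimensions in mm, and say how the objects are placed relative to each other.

A is a table with a 864×585 mm rectangular top, 31 mm thick, top surface at z = 746 mm, supported by four round legs of 76 mm diameter, each leg's bounding box inset 15 mm from the nearest pair of top edges, running from the floor.

B is a straight ladder. Two 55×62 mm vertical rails, 1609 mm tall, stand 444 mm apart (outside-to-outside) with their front faces coplanar on the −y side. 6 rungs, each 62 mm deep and 23 mm tall, span between the inner faces of the rails, front faces flush with the rails. The lowest rung's underside is at z = 231 mm and rungs are spaced 240 mm apart (underside to underside).

C is a spool: two coaxial disc flanges of radius 169 mm and thickness 16 mm, joined by a core cylinder of radius 49 mm and height 158 mm. The lower flange rests on z = 0 and the three cylinders share a vertical axis.

The ladder is on the floor beside the table on its +x side. The spool is on top of the table.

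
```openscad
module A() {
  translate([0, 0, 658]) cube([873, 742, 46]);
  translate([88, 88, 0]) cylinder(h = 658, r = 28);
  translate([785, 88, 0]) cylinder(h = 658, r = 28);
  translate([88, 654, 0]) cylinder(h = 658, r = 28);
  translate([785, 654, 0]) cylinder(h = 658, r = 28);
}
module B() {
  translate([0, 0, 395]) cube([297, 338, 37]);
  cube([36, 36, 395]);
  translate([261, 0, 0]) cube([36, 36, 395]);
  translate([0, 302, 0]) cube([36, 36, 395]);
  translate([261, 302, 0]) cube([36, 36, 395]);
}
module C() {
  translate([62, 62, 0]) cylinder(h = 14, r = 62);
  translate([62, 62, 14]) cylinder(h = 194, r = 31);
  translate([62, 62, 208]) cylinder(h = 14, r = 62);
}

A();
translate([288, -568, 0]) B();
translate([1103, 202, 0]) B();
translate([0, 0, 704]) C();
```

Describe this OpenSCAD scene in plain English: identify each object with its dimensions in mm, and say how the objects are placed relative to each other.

A is a table with a 873×742 mm rectangular top, 46 mm thick, top surface at z = 704 mm, supported by four round legs of 56 mm diameter, each leg's bounding box inset 60 mm from the nearest pair of top edges, running from the floor.

B is a simple wooden stool: a rectangular seat 297 mm (x) by 338 mm (y), 37 mm thick, top face at z = 432 mm, on four square legs, each 36×36 mm in cross-section. The legs rest on z = 0, each flush with a corner of the seat.

C is a spool: two coaxial disc flanges of radius 62 mm and thickness 14 mm, joined by a core cylinder of radius 31 mm and height 194 mm. The lower flange rests on z = 0 and the three cylinders share a vertical axis.

Two stools sit around the table at the −y, +x sides. The spool is on top of the table.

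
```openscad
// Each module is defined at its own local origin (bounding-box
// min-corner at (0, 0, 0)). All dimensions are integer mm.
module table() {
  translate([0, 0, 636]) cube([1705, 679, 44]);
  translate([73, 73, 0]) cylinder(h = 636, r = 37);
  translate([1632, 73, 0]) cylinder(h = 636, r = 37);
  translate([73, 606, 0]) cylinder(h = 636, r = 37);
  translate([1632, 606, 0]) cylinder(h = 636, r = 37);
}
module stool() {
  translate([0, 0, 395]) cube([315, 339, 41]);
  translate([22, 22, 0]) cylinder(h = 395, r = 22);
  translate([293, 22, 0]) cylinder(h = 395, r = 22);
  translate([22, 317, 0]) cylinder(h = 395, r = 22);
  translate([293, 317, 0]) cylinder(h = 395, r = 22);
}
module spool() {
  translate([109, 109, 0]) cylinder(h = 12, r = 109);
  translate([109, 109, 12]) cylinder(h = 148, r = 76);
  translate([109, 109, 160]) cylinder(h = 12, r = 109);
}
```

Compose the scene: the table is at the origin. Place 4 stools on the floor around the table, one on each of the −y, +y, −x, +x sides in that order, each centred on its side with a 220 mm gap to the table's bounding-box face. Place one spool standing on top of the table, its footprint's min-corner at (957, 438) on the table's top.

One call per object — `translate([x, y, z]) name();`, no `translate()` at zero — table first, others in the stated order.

table();
translate([695, -559, 0]) stool();
translate([695, 899, 0]) stool();
translate([-535, 170, 0]) stool();
translate([1925, 170, 0]) stool();
translate([957, 438, 680]) spool();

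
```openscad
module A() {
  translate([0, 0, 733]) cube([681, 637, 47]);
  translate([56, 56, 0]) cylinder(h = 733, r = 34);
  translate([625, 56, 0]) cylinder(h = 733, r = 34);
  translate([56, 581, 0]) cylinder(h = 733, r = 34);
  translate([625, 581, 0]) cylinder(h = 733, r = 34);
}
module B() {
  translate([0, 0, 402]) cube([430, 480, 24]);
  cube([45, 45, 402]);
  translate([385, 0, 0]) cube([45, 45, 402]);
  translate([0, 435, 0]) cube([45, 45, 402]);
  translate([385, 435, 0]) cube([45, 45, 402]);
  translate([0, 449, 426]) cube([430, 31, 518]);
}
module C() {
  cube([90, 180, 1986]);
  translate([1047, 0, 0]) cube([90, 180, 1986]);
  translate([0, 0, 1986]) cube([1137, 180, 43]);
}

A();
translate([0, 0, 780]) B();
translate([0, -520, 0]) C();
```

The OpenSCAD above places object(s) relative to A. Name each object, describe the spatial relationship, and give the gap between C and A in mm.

A is a table. B is a chair. C is a door frame. The chair is on top of the table. The door frame is on the floor beside the table on its −y side. The gap between the door frame and the table is 340 mm.

The door frame's nearest face is 340 mm from the table's −y face.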